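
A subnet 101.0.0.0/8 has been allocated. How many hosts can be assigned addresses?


Host bits = 32 - 8 = 24
Total addresses = 2^24 = 16777216
Usable = total - 2 (network and broadcast)
Usable hosts: 16777214


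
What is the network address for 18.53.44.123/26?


IP:   00010010.00110101.00101100.01111011
Mask: 11111111.11111111.11111111.11000000
AND operation:
Net:  00010010.00110101.00101100.01000000
Network: 18.53.44.64/26


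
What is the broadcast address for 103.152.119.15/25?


Network: 103.152.119.0/25
Host bits = 7
Set all host bits to 1:
Broadcast: 103.152.119.127


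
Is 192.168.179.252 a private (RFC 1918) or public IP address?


RFC 1918 private ranges:
  10.0.0.0/8 (10.0.0.0 - 10.255.255.255)
  172.16.0.0/12 (172.16.0.0 - 172.31.255.255)
  192.168.0.0/16 (192.168.0.0 - 192.168.255.255)
Private (in 192.168.0.0/16)


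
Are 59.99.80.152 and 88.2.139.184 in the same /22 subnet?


Mask: 255.255.252.0
59.99.80.152 AND mask = 59.99.80.0
88.2.139.184 AND mask = 88.2.136.0
No, different subnets (59.99.80.0 vs 88.2.136.0)


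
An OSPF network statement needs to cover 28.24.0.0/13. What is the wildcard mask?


Subnet mask: 255.248.0.0
Wildcard = 255.255.255.255 - subnet mask
255 - 255 = 0
255 - 248 = 7
255 - 0 = 255
255 - 0 = 255
Wildcard: 0.7.255.255


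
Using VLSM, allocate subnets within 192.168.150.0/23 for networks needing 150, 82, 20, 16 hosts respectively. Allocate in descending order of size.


150 hosts -> /24 (254 usable): 192.168.150.0/24
82 hosts -> /25 (126 usable): 192.168.151.0/25
20 hosts -> /27 (30 usable): 192.168.151.128/27
16 hosts -> /27 (30 usable): 192.168.151.160/27
Allocation: 192.168.150.0/24 (150 hosts, 254 usable); 192.168.151.0/25 (82 hosts, 126 usable); 192.168.151.128/27 (20 hosts, 30 usable); 192.168.151.160/27 (16 hosts, 30 usable)


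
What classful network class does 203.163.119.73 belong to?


First octet: 203
Binary: 11001011
110xxxxx -> Class C (192-223)
Class C, default mask 255.255.255.0 (/24)


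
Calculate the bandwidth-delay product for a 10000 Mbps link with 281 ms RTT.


BDP = bandwidth * RTT
= 10000 Mbps * 281 ms
= 10000 * 1e6 * 281 / 1000 bits
= 2810000000 bits
= 351250000 bytes
= 343017.5781 KB
BDP = 2810000000 bits (351250000 bytes)


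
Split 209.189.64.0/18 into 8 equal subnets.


New prefix = 18 + 3 = 21
Each subnet has 2048 addresses
  209.189.64.0/21
  209.189.72.0/21
  209.189.80.0/21
  209.189.88.0/21
  209.189.96.0/21
  209.189.104.0/21
  209.189.112.0/21
  209.189.120.0/21
Subnets: 209.189.64.0/21, 209.189.72.0/21, 209.189.80.0/21, 209.189.88.0/21, 209.189.96.0/21, 209.189.104.0/21, 209.189.112.0/21, 209.189.120.0/21


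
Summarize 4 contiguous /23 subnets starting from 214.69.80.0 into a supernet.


Original prefix: /23
Number of subnets: 4 = 2^2
New prefix = 23 - 2 = 21
Supernet: 214.69.80.0/21


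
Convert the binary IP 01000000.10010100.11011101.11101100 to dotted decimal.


01000000 = 64
10010100 = 148
11011101 = 221
11101100 = 236
IP: 64.148.221.236


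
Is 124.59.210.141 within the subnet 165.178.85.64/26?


Subnet network: 165.178.85.64
Test IP AND mask: 124.59.210.128
No, 124.59.210.141 is not in 165.178.85.64/26


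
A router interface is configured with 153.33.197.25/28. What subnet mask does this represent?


/28 means 28 network bits, 4 host bits
Binary: 11111111111111111111111111110000
Mask: 255.255.255.240


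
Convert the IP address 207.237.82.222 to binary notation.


207 = 11001111
237 = 11101101
82 = 01010010
222 = 11011110
Binary: 11001111.11101101.01010010.11011110


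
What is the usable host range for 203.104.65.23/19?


Network: 203.104.64.0
Broadcast: 203.104.95.255
First usable = network + 1
Last usable = broadcast - 1
Range: 203.104.64.1 to 203.104.95.254


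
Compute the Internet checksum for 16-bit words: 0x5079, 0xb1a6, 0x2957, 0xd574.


Sum all words (with carry folding):
+ 0x5079 = 0x5079
+ 0xb1a6 = 0x0220
+ 0x2957 = 0x2b77
+ 0xd574 = 0x00ec
One's complement: ~0x00ec
Checksum = 0xff13


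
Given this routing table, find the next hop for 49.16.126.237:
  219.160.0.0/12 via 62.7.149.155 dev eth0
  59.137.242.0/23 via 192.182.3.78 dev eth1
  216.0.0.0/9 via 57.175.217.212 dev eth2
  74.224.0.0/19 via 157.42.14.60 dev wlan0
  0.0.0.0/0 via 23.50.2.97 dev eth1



Longest prefix match for 49.16.126.237:
  /12 219.160.0.0: no
  /23 59.137.242.0: no
  /9 216.0.0.0: no
  /19 74.224.0.0: no
  /0 0.0.0.0: MATCH
Selected: next-hop 23.50.2.97 via eth1 (matched /0)


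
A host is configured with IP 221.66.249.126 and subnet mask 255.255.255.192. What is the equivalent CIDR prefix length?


Binary: 11111111.11111111.11111111.11000000
Count leading 1s
Prefix: /26


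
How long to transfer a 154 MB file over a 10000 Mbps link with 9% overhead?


Effective throughput = 10000 * (1 - 9/100) = 9100 Mbps
File size in Mb = 154 * 8 = 1232 Mb
Time = 1232 / 9100
Time = 0.1354 seconds


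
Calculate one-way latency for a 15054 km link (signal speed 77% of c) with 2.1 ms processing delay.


Speed = 0.77 * 3e5 km/s = 231000 km/s
Propagation delay = 15054 / 231000 = 0.0652 s = 65.1688 ms
Processing delay = 2.1 ms
Total one-way latency = 67.2688 ms


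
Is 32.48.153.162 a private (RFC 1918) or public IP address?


RFC 1918 private ranges:
  10.0.0.0/8 (10.0.0.0 - 10.255.255.255)
  172.16.0.0/12 (172.16.0.0 - 172.31.255.255)
  192.168.0.0/16 (192.168.0.0 - 192.168.255.255)
Public (not in any RFC 1918 range)


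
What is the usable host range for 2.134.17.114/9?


Network: 2.128.0.0
Broadcast: 2.255.255.255
First usable = network + 1
Last usable = broadcast - 1
Range: 2.128.0.1 to 2.255.255.254


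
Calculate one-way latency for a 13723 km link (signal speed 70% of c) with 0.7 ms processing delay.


Speed = 0.7 * 3e5 km/s = 210000 km/s
Propagation delay = 13723 / 210000 = 0.0653 s = 65.3476 ms
Processing delay = 0.7 ms
Total one-way latency = 66.0476 ms


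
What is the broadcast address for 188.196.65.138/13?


Network: 188.192.0.0/13
Host bits = 19
Set all host bits to 1:
Broadcast: 188.199.255.255


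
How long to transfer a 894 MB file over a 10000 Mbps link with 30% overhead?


Effective throughput = 10000 * (1 - 30/100) = 7000 Mbps
File size in Mb = 894 * 8 = 7152 Mb
Time = 7152 / 7000
Time = 1.0217 seconds


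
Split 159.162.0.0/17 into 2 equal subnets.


New prefix = 17 + 1 = 18
Each subnet has 16384 addresses
  159.162.0.0/18
  159.162.64.0/18
Subnets: 159.162.0.0/18, 159.162.64.0/18


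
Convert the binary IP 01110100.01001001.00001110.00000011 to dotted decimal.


01110100 = 116
01001001 = 73
00001110 = 14
00000011 = 3
IP: 116.73.14.3


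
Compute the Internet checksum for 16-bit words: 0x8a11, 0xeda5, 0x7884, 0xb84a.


Sum all words (with carry folding):
+ 0x8a11 = 0x8a11
+ 0xeda5 = 0x77b7
+ 0x7884 = 0xf03b
+ 0xb84a = 0xa886
One's complement: ~0xa886
Checksum = 0x5779


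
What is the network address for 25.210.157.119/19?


IP:   00011001.11010010.10011101.01110111
Mask: 11111111.11111111.11100000.00000000
AND operation:
Net:  00011001.11010010.10000000.00000000
Network: 25.210.128.0/19


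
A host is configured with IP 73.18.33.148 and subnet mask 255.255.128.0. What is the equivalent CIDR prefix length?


Binary: 11111111.11111111.10000000.00000000
Count leading 1s
Prefix: /17


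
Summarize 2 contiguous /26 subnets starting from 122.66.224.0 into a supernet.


Original prefix: /26
Number of subnets: 2 = 2^1
New prefix = 26 - 1 = 25
Supernet: 122.66.224.0/25


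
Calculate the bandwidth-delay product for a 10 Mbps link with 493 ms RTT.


BDP = bandwidth * RTT
= 10 Mbps * 493 ms
= 10 * 1e6 * 493 / 1000 bits
= 4930000 bits
= 616250 bytes
= 601.8066 KB
BDP = 4930000 bits (616250 bytes)


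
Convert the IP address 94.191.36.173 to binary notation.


94 = 01011110
191 = 10111111
36 = 00100100
173 = 10101101
Binary: 01011110.10111111.00100100.10101101


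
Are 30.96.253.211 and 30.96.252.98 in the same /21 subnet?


Mask: 255.255.248.0
30.96.253.211 AND mask = 30.96.248.0
30.96.252.98 AND mask = 30.96.248.0
Yes, same subnet (30.96.248.0)


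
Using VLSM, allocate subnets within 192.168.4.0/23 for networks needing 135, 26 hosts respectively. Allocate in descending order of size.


135 hosts -> /24 (254 usable): 192.168.4.0/24
26 hosts -> /27 (30 usable): 192.168.5.0/27
Allocation: 192.168.4.0/24 (135 hosts, 254 usable); 192.168.5.0/27 (26 hosts, 30 usable)


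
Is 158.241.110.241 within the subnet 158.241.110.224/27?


Subnet network: 158.241.110.224
Test IP AND mask: 158.241.110.224
Yes, 158.241.110.241 is in 158.241.110.224/27


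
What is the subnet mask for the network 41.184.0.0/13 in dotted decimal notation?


/13 means 13 network bits, 19 host bits
Binary: 11111111111110000000000000000000
Mask: 255.248.0.0


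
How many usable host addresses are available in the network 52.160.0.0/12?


Host bits = 32 - 12 = 20
Total addresses = 2^20 = 1048576
Usable = total - 2 (network and broadcast)
Usable hosts: 1048574


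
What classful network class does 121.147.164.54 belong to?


First octet: 121
Binary: 01111001
0xxxxxxx -> Class A (1-126)
Class A, default mask 255.0.0.0 (/8)


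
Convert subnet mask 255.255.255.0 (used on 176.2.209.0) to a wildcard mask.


Subnet mask: 255.255.255.0
Wildcard = 255.255.255.255 - subnet mask
255 - 255 = 0
255 - 255 = 0
255 - 255 = 0
255 - 0 = 255
Wildcard: 0.0.0.255


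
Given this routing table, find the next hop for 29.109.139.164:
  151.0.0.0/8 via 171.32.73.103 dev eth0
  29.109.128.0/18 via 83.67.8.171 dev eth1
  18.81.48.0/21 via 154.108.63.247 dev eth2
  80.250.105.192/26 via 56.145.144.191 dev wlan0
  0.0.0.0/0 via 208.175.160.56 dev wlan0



Longest prefix match for 29.109.139.164:
  /8 151.0.0.0: no
  /18 29.109.128.0: MATCH
  /21 18.81.48.0: no
  /26 80.250.105.192: no
  /0 0.0.0.0: MATCH
Selected: next-hop 83.67.8.171 via eth1 (matched /18)


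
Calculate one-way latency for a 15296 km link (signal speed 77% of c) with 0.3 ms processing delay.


Speed = 0.77 * 3e5 km/s = 231000 km/s
Propagation delay = 15296 / 231000 = 0.0662 s = 66.2165 ms
Processing delay = 0.3 ms
Total one-way latency = 66.5165 ms


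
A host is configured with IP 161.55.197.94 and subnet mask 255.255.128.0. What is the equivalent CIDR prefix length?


Binary: 11111111.11111111.10000000.00000000
Count leading 1s
Prefix: /17


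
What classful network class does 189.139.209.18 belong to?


First octet: 189
Binary: 10111101
10xxxxxx -> Class B (128-191)
Class B, default mask 255.255.0.0 (/16)


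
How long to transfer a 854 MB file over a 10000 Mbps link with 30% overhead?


Effective throughput = 10000 * (1 - 30/100) = 7000 Mbps
File size in Mb = 854 * 8 = 6832 Mb
Time = 6832 / 7000
Time = 0.976 seconds


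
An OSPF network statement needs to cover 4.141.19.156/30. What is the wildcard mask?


Subnet mask: 255.255.255.252
Wildcard = 255.255.255.255 - subnet mask
255 - 255 = 0
255 - 255 = 0
255 - 255 = 0
255 - 252 = 3
Wildcard: 0.0.0.3


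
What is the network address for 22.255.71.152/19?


IP:   00010110.11111111.01000111.10011000
Mask: 11111111.11111111.11100000.00000000
AND operation:
Net:  00010110.11111111.01000000.00000000
Network: 22.255.64.0/19


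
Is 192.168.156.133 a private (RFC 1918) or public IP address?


RFC 1918 private ranges:
  10.0.0.0/8 (10.0.0.0 - 10.255.255.255)
  172.16.0.0/12 (172.16.0.0 - 172.31.255.255)
  192.168.0.0/16 (192.168.0.0 - 192.168.255.255)
Private (in 192.168.0.0/16)


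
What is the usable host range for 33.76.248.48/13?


Network: 33.72.0.0
Broadcast: 33.79.255.255
First usable = network + 1
Last usable = broadcast - 1
Range: 33.72.0.1 to 33.79.255.254


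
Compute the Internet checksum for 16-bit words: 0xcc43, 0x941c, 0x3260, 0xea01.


Sum all words (with carry folding):
+ 0xcc43 = 0xcc43
+ 0x941c = 0x6060
+ 0x3260 = 0x92c0
+ 0xea01 = 0x7cc2
One's complement: ~0x7cc2
Checksum = 0x833d


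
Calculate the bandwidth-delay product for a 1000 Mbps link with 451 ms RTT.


BDP = bandwidth * RTT
= 1000 Mbps * 451 ms
= 1000 * 1e6 * 451 / 1000 bits
= 451000000 bits
= 56375000 bytes
= 55053.7109 KB
BDP = 451000000 bits (56375000 bytes)


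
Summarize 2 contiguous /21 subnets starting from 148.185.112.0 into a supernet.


Original prefix: /21
Number of subnets: 2 = 2^1
New prefix = 21 - 1 = 20
Supernet: 148.185.112.0/20


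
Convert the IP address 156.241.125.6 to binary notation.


156 = 10011100
241 = 11110001
125 = 01111101
6 = 00000110
Binary: 10011100.11110001.01111101.00000110


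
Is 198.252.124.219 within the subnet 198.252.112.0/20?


Subnet network: 198.252.112.0
Test IP AND mask: 198.252.112.0
Yes, 198.252.124.219 is in 198.252.112.0/20


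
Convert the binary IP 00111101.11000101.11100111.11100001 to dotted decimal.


00111101 = 61
11000101 = 197
11100111 = 231
11100001 = 225
IP: 61.197.231.225


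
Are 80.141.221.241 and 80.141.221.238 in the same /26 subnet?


Mask: 255.255.255.192
80.141.221.241 AND mask = 80.141.221.192
80.141.221.238 AND mask = 80.141.221.192
Yes, same subnet (80.141.221.192)


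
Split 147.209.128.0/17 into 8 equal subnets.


New prefix = 17 + 3 = 20
Each subnet has 4096 addresses
  147.209.128.0/20
  147.209.144.0/20
  147.209.160.0/20
  147.209.176.0/20
  147.209.192.0/20
  147.209.208.0/20
  147.209.224.0/20
  147.209.240.0/20
Subnets: 147.209.128.0/20, 147.209.144.0/20, 147.209.160.0/20, 147.209.176.0/20, 147.209.192.0/20, 147.209.208.0/20, 147.209.224.0/20, 147.209.240.0/20


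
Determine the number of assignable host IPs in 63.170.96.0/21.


Host bits = 32 - 21 = 11
Total addresses = 2^11 = 2048
Usable = total - 2 (network and broadcast)
Usable hosts: 2046


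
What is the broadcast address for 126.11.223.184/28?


Network: 126.11.223.176/28
Host bits = 4
Set all host bits to 1:
Broadcast: 126.11.223.191


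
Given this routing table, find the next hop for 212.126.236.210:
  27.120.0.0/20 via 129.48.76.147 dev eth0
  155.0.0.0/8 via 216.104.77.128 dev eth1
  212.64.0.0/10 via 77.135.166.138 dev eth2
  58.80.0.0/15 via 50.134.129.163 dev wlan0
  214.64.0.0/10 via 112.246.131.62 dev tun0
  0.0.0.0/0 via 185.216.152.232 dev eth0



Longest prefix match for 212.126.236.210:
  /20 27.120.0.0: no
  /8 155.0.0.0: no
  /10 212.64.0.0: MATCH
  /15 58.80.0.0: no
  /10 214.64.0.0: no
  /0 0.0.0.0: MATCH
Selected: next-hop 77.135.166.138 via eth2 (matched /10)


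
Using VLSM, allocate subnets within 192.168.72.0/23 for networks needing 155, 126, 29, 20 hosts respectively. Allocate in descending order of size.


155 hosts -> /24 (254 usable): 192.168.72.0/24
126 hosts -> /25 (126 usable): 192.168.73.0/25
29 hosts -> /27 (30 usable): 192.168.73.128/27
20 hosts -> /27 (30 usable): 192.168.73.160/27
Allocation: 192.168.72.0/24 (155 hosts, 254 usable); 192.168.73.0/25 (126 hosts, 126 usable); 192.168.73.128/27 (29 hosts, 30 usable); 192.168.73.160/27 (20 hosts, 30 usable)


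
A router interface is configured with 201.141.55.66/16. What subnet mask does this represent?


/16 means 16 network bits, 16 host bits
Binary: 11111111111111110000000000000000
Mask: 255.255.0.0


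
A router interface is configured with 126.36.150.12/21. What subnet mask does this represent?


/21 means 21 network bits, 11 host bits
Binary: 11111111111111111111100000000000
Mask: 255.255.248.0


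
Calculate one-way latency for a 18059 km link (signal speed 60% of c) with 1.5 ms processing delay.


Speed = 0.6 * 3e5 km/s = 180000 km/s
Propagation delay = 18059 / 180000 = 0.1003 s = 100.3278 ms
Processing delay = 1.5 ms
Total one-way latency = 101.8278 ms


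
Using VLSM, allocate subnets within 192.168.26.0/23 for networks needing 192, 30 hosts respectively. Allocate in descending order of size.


192 hosts -> /24 (254 usable): 192.168.26.0/24
30 hosts -> /27 (30 usable): 192.168.27.0/27
Allocation: 192.168.26.0/24 (192 hosts, 254 usable); 192.168.27.0/27 (30 hosts, 30 usable)


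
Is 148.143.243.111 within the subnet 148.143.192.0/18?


Subnet network: 148.143.192.0
Test IP AND mask: 148.143.192.0
Yes, 148.143.243.111 is in 148.143.192.0/18


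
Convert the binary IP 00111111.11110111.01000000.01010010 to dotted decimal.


00111111 = 63
11110111 = 247
01000000 = 64
01010010 = 82
IP: 63.247.64.82


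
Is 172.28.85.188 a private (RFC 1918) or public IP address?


RFC 1918 private ranges:
  10.0.0.0/8 (10.0.0.0 - 10.255.255.255)
  172.16.0.0/12 (172.16.0.0 - 172.31.255.255)
  192.168.0.0/16 (192.168.0.0 - 192.168.255.255)
Private (in 172.16.0.0/12)


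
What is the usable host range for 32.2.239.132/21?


Network: 32.2.232.0
Broadcast: 32.2.239.255
First usable = network + 1
Last usable = broadcast - 1
Range: 32.2.232.1 to 32.2.239.254


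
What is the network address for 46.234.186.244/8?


IP:   00101110.11101010.10111010.11110100
Mask: 11111111.00000000.00000000.00000000
AND operation:
Net:  00101110.00000000.00000000.00000000
Network: 46.0.0.0/8


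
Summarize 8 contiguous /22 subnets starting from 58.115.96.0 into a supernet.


Original prefix: /22
Number of subnets: 8 = 2^3
New prefix = 22 - 3 = 19
Supernet: 58.115.96.0/19


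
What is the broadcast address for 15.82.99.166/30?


Network: 15.82.99.164/30
Host bits = 2
Set all host bits to 1:
Broadcast: 15.82.99.167


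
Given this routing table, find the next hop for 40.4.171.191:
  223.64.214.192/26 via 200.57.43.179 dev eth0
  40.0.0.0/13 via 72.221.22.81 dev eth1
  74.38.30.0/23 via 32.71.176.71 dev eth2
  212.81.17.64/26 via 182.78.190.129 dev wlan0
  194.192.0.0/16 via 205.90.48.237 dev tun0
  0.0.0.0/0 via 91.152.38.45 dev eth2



Longest prefix match for 40.4.171.191:
  /26 223.64.214.192: no
  /13 40.0.0.0: MATCH
  /23 74.38.30.0: no
  /26 212.81.17.64: no
  /16 194.192.0.0: no
  /0 0.0.0.0: MATCH
Selected: next-hop 72.221.22.81 via eth1 (matched /13)


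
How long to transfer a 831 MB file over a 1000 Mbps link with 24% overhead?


Effective throughput = 1000 * (1 - 24/100) = 760 Mbps
File size in Mb = 831 * 8 = 6648 Mb
Time = 6648 / 760
Time = 8.7474 seconds


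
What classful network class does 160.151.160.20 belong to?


First octet: 160
Binary: 10100000
10xxxxxx -> Class B (128-191)
Class B, default mask 255.255.0.0 (/16)


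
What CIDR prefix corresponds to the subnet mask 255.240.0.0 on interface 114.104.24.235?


Binary: 11111111.11110000.00000000.00000000
Count leading 1s
Prefix: /12


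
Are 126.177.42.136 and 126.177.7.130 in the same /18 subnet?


Mask: 255.255.192.0
126.177.42.136 AND mask = 126.177.0.0
126.177.7.130 AND mask = 126.177.0.0
Yes, same subnet (126.177.0.0)


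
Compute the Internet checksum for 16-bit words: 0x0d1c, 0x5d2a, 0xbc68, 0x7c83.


Sum all words (with carry folding):
+ 0x0d1c = 0x0d1c
+ 0x5d2a = 0x6a46
+ 0xbc68 = 0x26af
+ 0x7c83 = 0xa332
One's complement: ~0xa332
Checksum = 0x5ccd


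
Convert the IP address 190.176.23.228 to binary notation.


190 = 10111110
176 = 10110000
23 = 00010111
228 = 11100100
Binary: 10111110.10110000.00010111.11100100


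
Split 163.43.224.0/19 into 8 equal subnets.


New prefix = 19 + 3 = 22
Each subnet has 1024 addresses
  163.43.224.0/22
  163.43.228.0/22
  163.43.232.0/22
  163.43.236.0/22
  163.43.240.0/22
  163.43.244.0/22
  163.43.248.0/22
  163.43.252.0/22
Subnets: 163.43.224.0/22, 163.43.228.0/22, 163.43.232.0/22, 163.43.236.0/22, 163.43.240.0/22, 163.43.244.0/22, 163.43.248.0/22, 163.43.252.0/22


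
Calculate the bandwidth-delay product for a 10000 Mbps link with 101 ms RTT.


BDP = bandwidth * RTT
= 10000 Mbps * 101 ms
= 10000 * 1e6 * 101 / 1000 bits
= 1010000000 bits
= 126250000 bytes
= 123291.0156 KB
BDP = 1010000000 bits (126250000 bytes)


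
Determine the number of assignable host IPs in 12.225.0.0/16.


Host bits = 32 - 16 = 16
Total addresses = 2^16 = 65536
Usable = total - 2 (network and broadcast)
Usable hosts: 65534


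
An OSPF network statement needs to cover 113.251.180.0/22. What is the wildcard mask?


Subnet mask: 255.255.252.0
Wildcard = 255.255.255.255 - subnet mask
255 - 255 = 0
255 - 255 = 0
255 - 252 = 3
255 - 0 = 255
Wildcard: 0.0.3.255


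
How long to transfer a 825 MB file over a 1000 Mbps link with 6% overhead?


Effective throughput = 1000 * (1 - 6/100) = 940 Mbps
File size in Mb = 825 * 8 = 6600 Mb
Time = 6600 / 940
Time = 7.0213 seconds


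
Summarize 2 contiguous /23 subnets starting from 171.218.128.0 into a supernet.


Original prefix: /23
Number of subnets: 2 = 2^1
New prefix = 23 - 1 = 22
Supernet: 171.218.128.0/22


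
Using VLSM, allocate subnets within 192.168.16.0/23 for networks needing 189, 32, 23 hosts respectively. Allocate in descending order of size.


189 hosts -> /24 (254 usable): 192.168.16.0/24
32 hosts -> /26 (62 usable): 192.168.17.0/26
23 hosts -> /27 (30 usable): 192.168.17.64/27
Allocation: 192.168.16.0/24 (189 hosts, 254 usable); 192.168.17.0/26 (32 hosts, 62 usable); 192.168.17.64/27 (23 hosts, 30 usable)


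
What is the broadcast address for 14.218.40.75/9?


Network: 14.128.0.0/9
Host bits = 23
Set all host bits to 1:
Broadcast: 14.255.255.255


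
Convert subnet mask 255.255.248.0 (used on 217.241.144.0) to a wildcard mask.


Subnet mask: 255.255.248.0
Wildcard = 255.255.255.255 - subnet mask
255 - 255 = 0
255 - 255 = 0
255 - 248 = 7
255 - 0 = 255
Wildcard: 0.0.7.255


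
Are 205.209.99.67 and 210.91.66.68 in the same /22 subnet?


Mask: 255.255.252.0
205.209.99.67 AND mask = 205.209.96.0
210.91.66.68 AND mask = 210.91.64.0
No, different subnets (205.209.96.0 vs 210.91.64.0)


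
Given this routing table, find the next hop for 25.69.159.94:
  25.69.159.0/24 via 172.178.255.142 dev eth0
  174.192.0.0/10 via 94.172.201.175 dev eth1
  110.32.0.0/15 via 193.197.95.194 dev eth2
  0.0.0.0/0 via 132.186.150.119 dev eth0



Longest prefix match for 25.69.159.94:
  /24 25.69.159.0: MATCH
  /10 174.192.0.0: no
  /15 110.32.0.0: no
  /0 0.0.0.0: MATCH
Selected: next-hop 172.178.255.142 via eth0 (matched /24)


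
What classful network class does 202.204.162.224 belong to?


First octet: 202
Binary: 11001010
110xxxxx -> Class C (192-223)
Class C, default mask 255.255.255.0 (/24)


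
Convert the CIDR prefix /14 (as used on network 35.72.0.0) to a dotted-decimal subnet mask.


/14 means 14 network bits, 18 host bits
Binary: 11111111111111000000000000000000
Mask: 255.252.0.0


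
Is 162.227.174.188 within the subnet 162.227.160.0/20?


Subnet network: 162.227.160.0
Test IP AND mask: 162.227.160.0
Yes, 162.227.174.188 is in 162.227.160.0/20


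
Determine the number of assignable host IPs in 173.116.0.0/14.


Host bits = 32 - 14 = 18
Total addresses = 2^18 = 262144
Usable = total - 2 (network and broadcast)
Usable hosts: 262142


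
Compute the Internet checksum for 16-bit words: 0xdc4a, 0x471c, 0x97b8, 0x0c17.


Sum all words (with carry folding):
+ 0xdc4a = 0xdc4a
+ 0x471c = 0x2367
+ 0x97b8 = 0xbb1f
+ 0x0c17 = 0xc736
One's complement: ~0xc736
Checksum = 0x38c9


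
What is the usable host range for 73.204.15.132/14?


Network: 73.204.0.0
Broadcast: 73.207.255.255
First usable = network + 1
Last usable = broadcast - 1
Range: 73.204.0.1 to 73.207.255.254


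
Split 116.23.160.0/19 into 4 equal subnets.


New prefix = 19 + 2 = 21
Each subnet has 2048 addresses
  116.23.160.0/21
  116.23.168.0/21
  116.23.176.0/21
  116.23.184.0/21
Subnets: 116.23.160.0/21, 116.23.168.0/21, 116.23.176.0/21, 116.23.184.0/21


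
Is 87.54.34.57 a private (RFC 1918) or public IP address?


RFC 1918 private ranges:
  10.0.0.0/8 (10.0.0.0 - 10.255.255.255)
  172.16.0.0/12 (172.16.0.0 - 172.31.255.255)
  192.168.0.0/16 (192.168.0.0 - 192.168.255.255)
Public (not in any RFC 1918 range)


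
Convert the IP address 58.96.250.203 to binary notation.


58 = 00111010
96 = 01100000
250 = 11111010
203 = 11001011
Binary: 00111010.01100000.11111010.11001011


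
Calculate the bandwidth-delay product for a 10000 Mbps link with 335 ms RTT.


BDP = bandwidth * RTT
= 10000 Mbps * 335 ms
= 10000 * 1e6 * 335 / 1000 bits
= 3350000000 bits
= 418750000 bytes
= 408935.5469 KB
BDP = 3350000000 bits (418750000 bytes)


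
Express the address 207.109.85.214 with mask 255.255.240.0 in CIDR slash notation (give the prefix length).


Binary: 11111111.11111111.11110000.00000000
Count leading 1s
Prefix: /20


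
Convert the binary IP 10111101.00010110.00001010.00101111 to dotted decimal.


10111101 = 189
00010110 = 22
00001010 = 10
00101111 = 47
IP: 189.22.10.47


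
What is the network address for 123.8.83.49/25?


IP:   01111011.00001000.01010011.00110001
Mask: 11111111.11111111.11111111.10000000
AND operation:
Net:  01111011.00001000.01010011.00000000
Network: 123.8.83.0/25


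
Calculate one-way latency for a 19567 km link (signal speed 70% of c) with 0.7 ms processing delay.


Speed = 0.7 * 3e5 km/s = 210000 km/s
Propagation delay = 19567 / 210000 = 0.0932 s = 93.1762 ms
Processing delay = 0.7 ms
Total one-way latency = 93.8762 ms


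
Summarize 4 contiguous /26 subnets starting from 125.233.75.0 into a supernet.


Original prefix: /26
Number of subnets: 4 = 2^2
New prefix = 26 - 2 = 24
Supernet: 125.233.75.0/24


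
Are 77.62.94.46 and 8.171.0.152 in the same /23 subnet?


Mask: 255.255.254.0
77.62.94.46 AND mask = 77.62.94.0
8.171.0.152 AND mask = 8.171.0.0
No, different subnets (77.62.94.0 vs 8.171.0.0)


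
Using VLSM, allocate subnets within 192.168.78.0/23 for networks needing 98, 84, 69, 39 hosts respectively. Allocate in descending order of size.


98 hosts -> /25 (126 usable): 192.168.78.0/25
84 hosts -> /25 (126 usable): 192.168.78.128/25
69 hosts -> /25 (126 usable): 192.168.79.0/25
39 hosts -> /26 (62 usable): 192.168.79.128/26
Allocation: 192.168.78.0/25 (98 hosts, 126 usable); 192.168.78.128/25 (84 hosts, 126 usable); 192.168.79.0/25 (69 hosts, 126 usable); 192.168.79.128/26 (39 hosts, 62 usable)


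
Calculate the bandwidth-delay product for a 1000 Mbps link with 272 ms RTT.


BDP = bandwidth * RTT
= 1000 Mbps * 272 ms
= 1000 * 1e6 * 272 / 1000 bits
= 272000000 bits
= 34000000 bytes
= 33203.125 KB
BDP = 272000000 bits (34000000 bytes)


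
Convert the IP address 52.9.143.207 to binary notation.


52 = 00110100
9 = 00001001
143 = 10001111
207 = 11001111
Binary: 00110100.00001001.10001111.11001111


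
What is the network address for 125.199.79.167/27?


IP:   01111101.11000111.01001111.10100111
Mask: 11111111.11111111.11111111.11100000
AND operation:
Net:  01111101.11000111.01001111.10100000
Network: 125.199.79.160/27


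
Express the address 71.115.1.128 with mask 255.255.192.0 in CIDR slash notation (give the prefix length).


Binary: 11111111.11111111.11000000.00000000
Count leading 1s
Prefix: /18


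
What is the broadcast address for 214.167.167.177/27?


Network: 214.167.167.160/27
Host bits = 5
Set all host bits to 1:
Broadcast: 214.167.167.191


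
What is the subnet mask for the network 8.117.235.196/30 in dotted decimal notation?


/30 means 30 network bits, 2 host bits
Binary: 11111111111111111111111111111100
Mask: 255.255.255.252


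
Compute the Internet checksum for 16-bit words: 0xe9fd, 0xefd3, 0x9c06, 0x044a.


Sum all words (with carry folding):
+ 0xe9fd = 0xe9fd
+ 0xefd3 = 0xd9d1
+ 0x9c06 = 0x75d8
+ 0x044a = 0x7a22
One's complement: ~0x7a22
Checksum = 0x85dd


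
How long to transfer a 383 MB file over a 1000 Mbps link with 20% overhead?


Effective throughput = 1000 * (1 - 20/100) = 800 Mbps
File size in Mb = 383 * 8 = 3064 Mb
Time = 3064 / 800
Time = 3.83 seconds


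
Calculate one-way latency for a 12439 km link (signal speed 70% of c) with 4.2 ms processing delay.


Speed = 0.7 * 3e5 km/s = 210000 km/s
Propagation delay = 12439 / 210000 = 0.0592 s = 59.2333 ms
Processing delay = 4.2 ms
Total one-way latency = 63.4333 ms


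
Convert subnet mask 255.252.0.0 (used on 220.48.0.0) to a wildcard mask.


Subnet mask: 255.252.0.0
Wildcard = 255.255.255.255 - subnet mask
255 - 255 = 0
255 - 252 = 3
255 - 0 = 255
255 - 0 = 255
Wildcard: 0.3.255.255


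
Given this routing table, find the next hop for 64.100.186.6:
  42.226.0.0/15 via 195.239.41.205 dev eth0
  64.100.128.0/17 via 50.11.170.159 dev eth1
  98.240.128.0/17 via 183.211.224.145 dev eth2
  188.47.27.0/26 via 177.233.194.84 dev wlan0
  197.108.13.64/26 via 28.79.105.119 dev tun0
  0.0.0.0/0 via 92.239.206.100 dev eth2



Longest prefix match for 64.100.186.6:
  /15 42.226.0.0: no
  /17 64.100.128.0: MATCH
  /17 98.240.128.0: no
  /26 188.47.27.0: no
  /26 197.108.13.64: no
  /0 0.0.0.0: MATCH
Selected: next-hop 50.11.170.159 via eth1 (matched /17)


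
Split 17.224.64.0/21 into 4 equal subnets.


New prefix = 21 + 2 = 23
Each subnet has 512 addresses
  17.224.64.0/23
  17.224.66.0/23
  17.224.68.0/23
  17.224.70.0/23
Subnets: 17.224.64.0/23, 17.224.66.0/23, 17.224.68.0/23, 17.224.70.0/23


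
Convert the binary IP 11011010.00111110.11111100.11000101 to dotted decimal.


11011010 = 218
00111110 = 62
11111100 = 252
11000101 = 197
IP: 218.62.252.197


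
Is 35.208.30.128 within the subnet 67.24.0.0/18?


Subnet network: 67.24.0.0
Test IP AND mask: 35.208.0.0
No, 35.208.30.128 is not in 67.24.0.0/18


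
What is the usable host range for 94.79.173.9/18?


Network: 94.79.128.0
Broadcast: 94.79.191.255
First usable = network + 1
Last usable = broadcast - 1
Range: 94.79.128.1 to 94.79.191.254


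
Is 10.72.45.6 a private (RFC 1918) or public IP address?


RFC 1918 private ranges:
  10.0.0.0/8 (10.0.0.0 - 10.255.255.255)
  172.16.0.0/12 (172.16.0.0 - 172.31.255.255)
  192.168.0.0/16 (192.168.0.0 - 192.168.255.255)
Private (in 10.0.0.0/8)


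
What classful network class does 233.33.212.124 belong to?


First octet: 233
Binary: 11101001
1110xxxx -> Class D (224-239)
Class D (multicast), default mask N/A


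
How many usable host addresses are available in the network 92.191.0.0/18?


Host bits = 32 - 18 = 14
Total addresses = 2^14 = 16384
Usable = total - 2 (network and broadcast)
Usable hosts: 16382


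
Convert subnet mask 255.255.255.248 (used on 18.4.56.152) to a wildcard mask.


Subnet mask: 255.255.255.248
Wildcard = 255.255.255.255 - subnet mask
255 - 255 = 0
255 - 255 = 0
255 - 255 = 0
255 - 248 = 7
Wildcard: 0.0.0.7


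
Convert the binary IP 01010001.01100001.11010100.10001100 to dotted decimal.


01010001 = 81
01100001 = 97
11010100 = 212
10001100 = 140
IP: 81.97.212.140


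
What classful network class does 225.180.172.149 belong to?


First octet: 225
Binary: 11100001
1110xxxx -> Class D (224-239)
Class D (multicast), default mask N/A


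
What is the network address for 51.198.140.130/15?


IP:   00110011.11000110.10001100.10000010
Mask: 11111111.11111110.00000000.00000000
AND operation:
Net:  00110011.11000110.00000000.00000000
Network: 51.198.0.0/15


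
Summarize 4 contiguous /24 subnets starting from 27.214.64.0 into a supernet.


Original prefix: /24
Number of subnets: 4 = 2^2
New prefix = 24 - 2 = 22
Supernet: 27.214.64.0/22


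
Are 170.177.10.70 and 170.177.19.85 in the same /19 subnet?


Mask: 255.255.224.0
170.177.10.70 AND mask = 170.177.0.0
170.177.19.85 AND mask = 170.177.0.0
Yes, same subnet (170.177.0.0)


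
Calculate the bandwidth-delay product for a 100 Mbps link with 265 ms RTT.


BDP = bandwidth * RTT
= 100 Mbps * 265 ms
= 100 * 1e6 * 265 / 1000 bits
= 26500000 bits
= 3312500 bytes
= 3234.8633 KB
BDP = 26500000 bits (3312500 bytes)


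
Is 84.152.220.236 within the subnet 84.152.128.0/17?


Subnet network: 84.152.128.0
Test IP AND mask: 84.152.128.0
Yes, 84.152.220.236 is in 84.152.128.0/17


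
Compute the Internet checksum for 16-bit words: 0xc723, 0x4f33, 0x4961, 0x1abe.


Sum all words (with carry folding):
+ 0xc723 = 0xc723
+ 0x4f33 = 0x1657
+ 0x4961 = 0x5fb8
+ 0x1abe = 0x7a76
One's complement: ~0x7a76
Checksum = 0x8589


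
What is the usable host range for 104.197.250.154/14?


Network: 104.196.0.0
Broadcast: 104.199.255.255
First usable = network + 1
Last usable = broadcast - 1
Range: 104.196.0.1 to 104.199.255.254


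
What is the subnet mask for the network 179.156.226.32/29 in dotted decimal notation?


/29 means 29 network bits, 3 host bits
Binary: 11111111111111111111111111111000
Mask: 255.255.255.248


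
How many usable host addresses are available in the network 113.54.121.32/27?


Host bits = 32 - 27 = 5
Total addresses = 2^5 = 32
Usable = total - 2 (network and broadcast)
Usable hosts: 30


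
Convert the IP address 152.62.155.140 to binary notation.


152 = 10011000
62 = 00111110
155 = 10011011
140 = 10001100
Binary: 10011000.00111110.10011011.10001100


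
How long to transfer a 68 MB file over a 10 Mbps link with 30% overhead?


Effective throughput = 10 * (1 - 30/100) = 7 Mbps
File size in Mb = 68 * 8 = 544 Mb
Time = 544 / 7
Time = 77.7143 seconds


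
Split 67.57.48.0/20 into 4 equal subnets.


New prefix = 20 + 2 = 22
Each subnet has 1024 addresses
  67.57.48.0/22
  67.57.52.0/22
  67.57.56.0/22
  67.57.60.0/22
Subnets: 67.57.48.0/22, 67.57.52.0/22, 67.57.56.0/22, 67.57.60.0/22


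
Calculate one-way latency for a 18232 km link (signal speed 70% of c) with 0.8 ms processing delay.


Speed = 0.7 * 3e5 km/s = 210000 km/s
Propagation delay = 18232 / 210000 = 0.0868 s = 86.819 ms
Processing delay = 0.8 ms
Total one-way latency = 87.619 ms


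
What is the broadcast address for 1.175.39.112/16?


Network: 1.175.0.0/16
Host bits = 16
Set all host bits to 1:
Broadcast: 1.175.255.255


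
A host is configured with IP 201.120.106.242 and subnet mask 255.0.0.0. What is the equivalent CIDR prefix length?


Binary: 11111111.00000000.00000000.00000000
Count leading 1s
Prefix: /8


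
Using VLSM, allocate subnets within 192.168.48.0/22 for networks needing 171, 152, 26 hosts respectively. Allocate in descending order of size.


171 hosts -> /24 (254 usable): 192.168.48.0/24
152 hosts -> /24 (254 usable): 192.168.49.0/24
26 hosts -> /27 (30 usable): 192.168.50.0/27
Allocation: 192.168.48.0/24 (171 hosts, 254 usable); 192.168.49.0/24 (152 hosts, 254 usable); 192.168.50.0/27 (26 hosts, 30 usable)


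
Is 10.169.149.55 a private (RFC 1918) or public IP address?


RFC 1918 private ranges:
  10.0.0.0/8 (10.0.0.0 - 10.255.255.255)
  172.16.0.0/12 (172.16.0.0 - 172.31.255.255)
  192.168.0.0/16 (192.168.0.0 - 192.168.255.255)
Private (in 10.0.0.0/8)


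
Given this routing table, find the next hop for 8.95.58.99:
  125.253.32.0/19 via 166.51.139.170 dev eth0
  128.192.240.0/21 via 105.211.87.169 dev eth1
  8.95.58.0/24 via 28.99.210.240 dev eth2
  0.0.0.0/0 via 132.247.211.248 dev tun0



Longest prefix match for 8.95.58.99:
  /19 125.253.32.0: no
  /21 128.192.240.0: no
  /24 8.95.58.0: MATCH
  /0 0.0.0.0: MATCH
Selected: next-hop 28.99.210.240 via eth2 (matched /24)


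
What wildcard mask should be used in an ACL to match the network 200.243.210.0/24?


Subnet mask: 255.255.255.0
Wildcard = 255.255.255.255 - subnet mask
255 - 255 = 0
255 - 255 = 0
255 - 255 = 0
255 - 0 = 255
Wildcard: 0.0.0.255


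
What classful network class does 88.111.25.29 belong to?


First octet: 88
Binary: 01011000
0xxxxxxx -> Class A (1-126)
Class A, default mask 255.0.0.0 (/8)


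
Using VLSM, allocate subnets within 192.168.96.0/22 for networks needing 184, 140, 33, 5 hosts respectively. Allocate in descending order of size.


184 hosts -> /24 (254 usable): 192.168.96.0/24
140 hosts -> /24 (254 usable): 192.168.97.0/24
33 hosts -> /26 (62 usable): 192.168.98.0/26
5 hosts -> /29 (6 usable): 192.168.98.64/29
Allocation: 192.168.96.0/24 (184 hosts, 254 usable); 192.168.97.0/24 (140 hosts, 254 usable); 192.168.98.0/26 (33 hosts, 62 usable); 192.168.98.64/29 (5 hosts, 6 usable)


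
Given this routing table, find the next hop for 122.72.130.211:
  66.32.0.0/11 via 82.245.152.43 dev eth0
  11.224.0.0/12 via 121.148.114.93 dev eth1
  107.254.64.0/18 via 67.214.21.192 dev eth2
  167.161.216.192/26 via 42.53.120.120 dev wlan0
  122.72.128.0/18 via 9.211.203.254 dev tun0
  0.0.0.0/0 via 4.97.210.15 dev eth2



Longest prefix match for 122.72.130.211:
  /11 66.32.0.0: no
  /12 11.224.0.0: no
  /18 107.254.64.0: no
  /26 167.161.216.192: no
  /18 122.72.128.0: MATCH
  /0 0.0.0.0: MATCH
Selected: next-hop 9.211.203.254 via tun0 (matched /18)


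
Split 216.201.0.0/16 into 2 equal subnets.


New prefix = 16 + 1 = 17
Each subnet has 32768 addresses
  216.201.0.0/17
  216.201.128.0/17
Subnets: 216.201.0.0/17, 216.201.128.0/17


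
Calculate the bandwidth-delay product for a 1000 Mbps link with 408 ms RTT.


BDP = bandwidth * RTT
= 1000 Mbps * 408 ms
= 1000 * 1e6 * 408 / 1000 bits
= 408000000 bits
= 51000000 bytes
= 49804.6875 KB
BDP = 408000000 bits (51000000 bytes)


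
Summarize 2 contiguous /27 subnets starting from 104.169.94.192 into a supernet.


Original prefix: /27
Number of subnets: 2 = 2^1
New prefix = 27 - 1 = 26
Supernet: 104.169.94.192/26


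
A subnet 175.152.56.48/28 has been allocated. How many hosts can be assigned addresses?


Host bits = 32 - 28 = 4
Total addresses = 2^4 = 16
Usable = total - 2 (network and broadcast)
Usable hosts: 14


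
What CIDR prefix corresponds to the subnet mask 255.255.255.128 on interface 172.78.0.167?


Binary: 11111111.11111111.11111111.10000000
Count leading 1s
Prefix: /25


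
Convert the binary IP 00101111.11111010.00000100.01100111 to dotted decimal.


00101111 = 47
11111010 = 250
00000100 = 4
01100111 = 103
IP: 47.250.4.103


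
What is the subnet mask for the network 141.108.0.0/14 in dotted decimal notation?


/14 means 14 network bits, 18 host bits
Binary: 11111111111111000000000000000000
Mask: 255.252.0.0


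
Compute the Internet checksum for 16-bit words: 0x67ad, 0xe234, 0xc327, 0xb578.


Sum all words (with carry folding):
+ 0x67ad = 0x67ad
+ 0xe234 = 0x49e2
+ 0xc327 = 0x0d0a
+ 0xb578 = 0xc282
One's complement: ~0xc282
Checksum = 0x3d7d


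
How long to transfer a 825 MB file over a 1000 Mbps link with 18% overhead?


Effective throughput = 1000 * (1 - 18/100) = 820.0 Mbps
File size in Mb = 825 * 8 = 6600 Mb
Time = 6600 / 820.0
Time = 8.0488 seconds


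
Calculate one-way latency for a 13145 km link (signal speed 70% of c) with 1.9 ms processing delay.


Speed = 0.7 * 3e5 km/s = 210000 km/s
Propagation delay = 13145 / 210000 = 0.0626 s = 62.5952 ms
Processing delay = 1.9 ms
Total one-way latency = 64.4952 ms


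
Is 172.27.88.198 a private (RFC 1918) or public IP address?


RFC 1918 private ranges:
  10.0.0.0/8 (10.0.0.0 - 10.255.255.255)
  172.16.0.0/12 (172.16.0.0 - 172.31.255.255)
  192.168.0.0/16 (192.168.0.0 - 192.168.255.255)
Private (in 172.16.0.0/12)


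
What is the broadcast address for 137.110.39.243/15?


Network: 137.110.0.0/15
Host bits = 17
Set all host bits to 1:
Broadcast: 137.111.255.255


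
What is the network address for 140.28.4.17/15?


IP:   10001100.00011100.00000100.00010001
Mask: 11111111.11111110.00000000.00000000
AND operation:
Net:  10001100.00011100.00000000.00000000
Network: 140.28.0.0/15


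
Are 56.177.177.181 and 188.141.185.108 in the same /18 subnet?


Mask: 255.255.192.0
56.177.177.181 AND mask = 56.177.128.0
188.141.185.108 AND mask = 188.141.128.0
No, different subnets (56.177.128.0 vs 188.141.128.0)


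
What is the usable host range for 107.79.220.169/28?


Network: 107.79.220.160
Broadcast: 107.79.220.175
First usable = network + 1
Last usable = broadcast - 1
Range: 107.79.220.161 to 107.79.220.174


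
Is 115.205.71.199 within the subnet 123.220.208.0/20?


Subnet network: 123.220.208.0
Test IP AND mask: 115.205.64.0
No, 115.205.71.199 is not in 123.220.208.0/20
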